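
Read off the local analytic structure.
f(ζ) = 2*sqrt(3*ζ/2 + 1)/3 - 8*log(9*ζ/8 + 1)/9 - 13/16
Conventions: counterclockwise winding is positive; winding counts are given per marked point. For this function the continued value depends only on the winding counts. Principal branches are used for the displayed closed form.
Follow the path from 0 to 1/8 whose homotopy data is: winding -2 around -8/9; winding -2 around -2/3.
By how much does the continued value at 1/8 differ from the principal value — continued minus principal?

Continued minus principal equals (32/9)*pi*i.

The rational part is single-valued and drops out of the difference; each branch term changes only by its own monodromy.
(2/3)*sqrt(1 - ζ/(-2/3)): winding -2 is even, the square root returns to the same sheet, contribution 0.
(-8/9)*log(1 - ζ/(-8/9)): each positive loop around -8/9 adds 2*pi*i to the log, so winding -2 contributes (-8/9)*(-2)*2*pi*i = (32/9)*pi*i.
Summing the contributions at ζ = 1/8 gives (32/9)*pi*i.


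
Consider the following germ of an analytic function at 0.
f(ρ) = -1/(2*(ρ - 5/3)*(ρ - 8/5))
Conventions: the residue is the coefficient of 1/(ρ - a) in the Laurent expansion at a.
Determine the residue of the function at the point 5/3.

The residue is -15/2.

At the order-1 pole 5/3 set g(ρ) = (ρ - (5/3))*f(ρ) = -1/(2*(ρ - 8/5)).
Simple pole: residue = g(a) at a = 5/3, which is -15/2.


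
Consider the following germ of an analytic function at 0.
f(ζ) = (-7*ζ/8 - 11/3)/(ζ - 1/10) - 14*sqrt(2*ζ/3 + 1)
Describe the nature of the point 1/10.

The point is a pole of order 1.

The denominator factor ζ - 1/10 vanishes at 1/10 and appears to the power 1; the numerator there equals -901/240, nonzero, and no other factor vanishes.
The branch terms are analytic at this point.
Hence a pole whose order is the multiplicity, 1.


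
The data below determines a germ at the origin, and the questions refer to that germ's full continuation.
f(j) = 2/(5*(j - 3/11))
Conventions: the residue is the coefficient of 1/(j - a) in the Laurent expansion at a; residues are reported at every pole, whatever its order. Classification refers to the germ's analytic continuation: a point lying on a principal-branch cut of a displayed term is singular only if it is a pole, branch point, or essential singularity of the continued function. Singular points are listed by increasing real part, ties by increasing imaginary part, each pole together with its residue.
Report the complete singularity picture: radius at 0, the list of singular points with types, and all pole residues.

Denominator factor (j - 3/11): pole of order 1 at 3/11, modulus 3/11.
The radius of convergence is the smallest modulus among the singular points: 3/11.
At the order-1 pole 3/11 set g(j) = (j - (3/11))*f(j) = 2/5.
Simple pole: residue = g(a) at a = 3/11, which is 2/5.

Radius of convergence at 0: 3/11.
At 3/11: a pole of order 1; residue 2/5.


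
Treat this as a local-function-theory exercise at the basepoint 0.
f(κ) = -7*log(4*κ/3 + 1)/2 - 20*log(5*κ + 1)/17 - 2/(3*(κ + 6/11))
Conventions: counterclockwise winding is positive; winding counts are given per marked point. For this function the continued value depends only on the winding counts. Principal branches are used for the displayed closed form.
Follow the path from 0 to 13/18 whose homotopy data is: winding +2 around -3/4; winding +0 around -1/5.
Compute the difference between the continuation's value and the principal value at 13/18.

Continued minus principal equals -(14)*pi*i.

The rational part is single-valued and drops out of the difference; each branch term changes only by its own monodromy.
(-20/17)*log(1 - κ/(-1/5)): winding 0 around -1/5, so this term returns to its principal value, contribution 0.
(-7/2)*log(1 - κ/(-3/4)): each positive loop around -3/4 adds 2*pi*i to the log, so winding +2 contributes (-7/2)*(2)*2*pi*i = -(14)*pi*i.
Summing the contributions at κ = 13/18 gives -(14)*pi*i.


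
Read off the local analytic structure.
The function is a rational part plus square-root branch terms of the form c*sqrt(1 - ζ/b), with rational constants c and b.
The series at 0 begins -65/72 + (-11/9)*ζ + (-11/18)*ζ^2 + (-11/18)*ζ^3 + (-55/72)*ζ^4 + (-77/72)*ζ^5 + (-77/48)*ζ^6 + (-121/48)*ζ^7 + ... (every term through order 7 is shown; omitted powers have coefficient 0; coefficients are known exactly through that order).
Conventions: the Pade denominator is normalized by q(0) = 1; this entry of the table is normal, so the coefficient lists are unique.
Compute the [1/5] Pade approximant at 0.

Taylor coefficients needed (read off): a_0 = -65/72, a_1 = -11/9, a_2 = -11/18, a_3 = -11/18, a_4 = -55/72, a_5 = -77/72, a_6 = -77/48.
Write the denominator as Q(ζ) = 1 + q1*ζ + q2*ζ^2 + q3*ζ^3 + q4*ζ^4 + q5*ζ^5. Requiring Q*f - P = O(ζ^7) with deg P <= 1 kills the coefficients of ζ^2..ζ^6 in Q*f:
  ζ^2: a_2 + q1*a_1 + q2*a_0 = 0, i.e. -11/18 + (-11/9)*q1 + (-65/72)*q2 = 0.
  ζ^3: a_3 + q1*a_2 + q2*a_1 + q3*a_0 = 0, i.e. -11/18 + (-11/18)*q1 + (-11/9)*q2 + (-65/72)*q3 = 0.
  ζ^4: a_4 + q1*a_3 + q2*a_2 + q3*a_1 + q4*a_0 = 0, i.e. -55/72 + (-11/18)*q1 + (-11/18)*q2 + (-11/9)*q3 + (-65/72)*q4 = 0.
  ζ^5: a_5 + q1*a_4 + q2*a_3 + q3*a_2 + q4*a_1 + q5*a_0 = 0, i.e. -77/72 + (-55/72)*q1 + (-11/18)*q2 + (-11/18)*q3 + (-11/9)*q4 + (-65/72)*q5 = 0.
  ζ^6: a_6 + q1*a_5 + q2*a_4 + q3*a_3 + q4*a_2 + q5*a_1 = 0, i.e. -77/48 + (-77/72)*q1 + (-55/72)*q2 + (-11/18)*q3 + (-11/18)*q4 + (-11/9)*q5 = 0.
Solving this linear system: q1 = -69381671/97715322, q2 = 13893176/48857661, q3 = -9466358/16285887, q4 = 11185295/48857661, q5 = -67695089/97715322.
The numerator is Q*f truncated at degree 1: P0 = a_0 = -65/72; P1 = a_1 + q1*a_0 = -4089139721/7035503184.

The Pade approximant has numerator coefficients [-65/72, -4089139721/7035503184]; denominator coefficients [1, -69381671/97715322, 13893176/48857661, -9466358/16285887, 11185295/48857661, -67695089/97715322].


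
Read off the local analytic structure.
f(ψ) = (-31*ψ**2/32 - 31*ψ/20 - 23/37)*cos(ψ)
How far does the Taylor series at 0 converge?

The factor cos(ψ) is entire and contributes no finite singular point.
The polynomial part has no poles.
No finite singular points: the Taylor series at 0 converges everywhere.

The radius of convergence is infinite.


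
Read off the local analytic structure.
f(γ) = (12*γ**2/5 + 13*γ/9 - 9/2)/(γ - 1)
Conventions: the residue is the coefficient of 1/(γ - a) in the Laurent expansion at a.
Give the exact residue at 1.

At the order-1 pole 1 set g(γ) = (γ - (1))*f(γ) = 12*γ**2/5 + 13*γ/9 - 9/2.
Simple pole: residue = g(a) at a = 1, which is -59/90.

The residue is -59/90.


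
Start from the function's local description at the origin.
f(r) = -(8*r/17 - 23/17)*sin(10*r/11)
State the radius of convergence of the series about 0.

The factor -sin(10*r/11) is entire and contributes no finite singular point.
The polynomial part has no poles.
No finite singular points: the Taylor series at 0 converges everywhere.

The radius of convergence is infinite.


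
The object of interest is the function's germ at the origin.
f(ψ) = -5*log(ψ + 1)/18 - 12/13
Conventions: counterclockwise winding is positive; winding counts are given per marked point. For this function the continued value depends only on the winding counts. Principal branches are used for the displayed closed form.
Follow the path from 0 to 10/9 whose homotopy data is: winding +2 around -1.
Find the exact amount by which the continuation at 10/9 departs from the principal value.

The rational part is single-valued and drops out of the difference; each branch term changes only by its own monodromy.
(-5/18)*log(1 - ψ/(-1)): each positive loop around -1 adds 2*pi*i to the log, so winding +2 contributes (-5/18)*(2)*2*pi*i = -(10/9)*pi*i.
Summing the contributions at ψ = 10/9 gives -(10/9)*pi*i.

Continued minus principal equals -(10/9)*pi*i.


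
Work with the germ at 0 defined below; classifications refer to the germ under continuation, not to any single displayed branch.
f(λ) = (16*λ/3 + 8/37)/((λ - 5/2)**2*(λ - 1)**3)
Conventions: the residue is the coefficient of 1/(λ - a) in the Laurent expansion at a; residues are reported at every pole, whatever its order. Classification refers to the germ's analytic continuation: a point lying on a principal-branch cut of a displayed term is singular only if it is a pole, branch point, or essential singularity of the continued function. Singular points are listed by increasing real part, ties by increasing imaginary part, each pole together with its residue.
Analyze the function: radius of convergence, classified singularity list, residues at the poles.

Denominator factor (λ - 1)^3: pole of order 3 at 1, modulus 1.
Denominator factor (λ - 5/2)^2: pole of order 2 at 5/2, modulus 5/2.
The radius of convergence is the smallest modulus among the singular points: 1.
At the order-3 pole 1 set g(λ) = (λ - (1))^3*f(λ) = (16*λ/3 + 8/37)/(λ - 5/2)**2.
Order-3 pole: residue = g''(a)/2; g''(1) = 38656/2997, so the residue is 19328/2997.
At the order-2 pole 5/2 set g(λ) = (λ - (5/2))^2*f(λ) = (16*λ/3 + 8/37)/(λ - 1)**3.
Order-2 pole: residue = g'(a); g'(5/2) = -19328/2997, so the residue is -19328/2997.
List the singular points by increasing real part (a conjugate pair: the negative imaginary part first).

Radius of convergence at 0: 1.
At 1: a pole of order 3; residue 19328/2997.
At 5/2: a pole of order 2; residue -19328/2997.


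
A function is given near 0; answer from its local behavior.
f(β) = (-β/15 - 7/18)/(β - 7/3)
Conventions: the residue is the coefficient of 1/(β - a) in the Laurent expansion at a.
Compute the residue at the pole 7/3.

The residue is -49/90.

At the order-1 pole 7/3 set g(β) = (β - (7/3))*f(β) = -β/15 - 7/18.
Simple pole: residue = g(a) at a = 7/3, which is -49/90.


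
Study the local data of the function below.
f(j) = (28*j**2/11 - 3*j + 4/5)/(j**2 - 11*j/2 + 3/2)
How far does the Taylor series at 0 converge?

Denominator factor (j**2 - 11*j/2 + 3/2): discriminant 97/4, real irrational roots 11/4 + (1/4)*sqrt(97) and 11/4 - (1/4)*sqrt(97); poles of order 1, moduli 11/4 + (1/4)*sqrt(97) and 11/4 - (1/4)*sqrt(97).
The radius of convergence is the smallest modulus among the singular points: 11/4 - (1/4)*sqrt(97).

The radius of convergence is 11/4 - (1/4)*sqrt(97).


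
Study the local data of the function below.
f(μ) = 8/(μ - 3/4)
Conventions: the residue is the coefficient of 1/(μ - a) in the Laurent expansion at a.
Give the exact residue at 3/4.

At the order-1 pole 3/4 set g(μ) = (μ - (3/4))*f(μ) = 8.
Simple pole: residue = g(a) at a = 3/4, which is 8.

The residue is 8.


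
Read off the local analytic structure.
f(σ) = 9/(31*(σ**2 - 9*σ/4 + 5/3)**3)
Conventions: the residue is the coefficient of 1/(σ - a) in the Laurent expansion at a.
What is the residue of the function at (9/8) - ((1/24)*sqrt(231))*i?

The factor σ**2 - 9*σ/4 + 5/3 splits as (σ - a)(σ - a') with a = (9/8) - ((1/24)*sqrt(231))*i, a' = (9/8) + ((1/24)*sqrt(231))*i. At the order-3 pole a set g(σ) = (σ - a)^3*f(σ) = [9/31] / (σ - a')^3.
Order-3 pole: residue = g''(a)/2; g''((9/8) - ((1/24)*sqrt(231))*i) = ((995328/14152523)*sqrt(231))*i, so the residue is ((497664/14152523)*sqrt(231))*i.

The residue is ((497664/14152523)*sqrt(231))*i.


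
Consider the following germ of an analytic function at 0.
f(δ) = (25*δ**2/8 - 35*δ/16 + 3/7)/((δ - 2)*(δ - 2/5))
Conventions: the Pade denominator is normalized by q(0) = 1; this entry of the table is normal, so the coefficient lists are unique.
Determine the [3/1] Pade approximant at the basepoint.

Taylor coefficients needed (expand at 0): a_0 = 15/28, a_1 = -505/448, a_2 = -65/448, a_3 = 1745/1792, a_4 = 695/224.
Write the denominator as Q(δ) = 1 + q1*δ. Requiring Q*f - P = O(δ^5) with deg P <= 3 kills the coefficients of δ^4..δ^4 in Q*f:
  δ^4: a_4 + q1*a_3 = 0, i.e. 695/224 + (1745/1792)*q1 = 0.
Solving this linear system: q1 = -1112/349.
The numerator is Q*f truncated at degree 3: P0 = a_0 = 15/28; P1 = a_1 + q1*a_0 = -443125/156352; P2 = a_2 + q1*a_1 = 538875/156352; P3 = a_3 + q1*a_2 = 898125/625408.

The Pade approximant has numerator coefficients [15/28, -443125/156352, 538875/156352, 898125/625408]; denominator coefficients [1, -1112/349].


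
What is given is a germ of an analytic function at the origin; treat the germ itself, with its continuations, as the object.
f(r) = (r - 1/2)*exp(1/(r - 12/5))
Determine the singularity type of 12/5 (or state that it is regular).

The point is an essential singularity.

The exponent 1/(r - (12/5)) has a pole at 12/5, so exp(1/(r - (12/5))) takes every nonzero value near it: an essential singularity (not a pole of any order).


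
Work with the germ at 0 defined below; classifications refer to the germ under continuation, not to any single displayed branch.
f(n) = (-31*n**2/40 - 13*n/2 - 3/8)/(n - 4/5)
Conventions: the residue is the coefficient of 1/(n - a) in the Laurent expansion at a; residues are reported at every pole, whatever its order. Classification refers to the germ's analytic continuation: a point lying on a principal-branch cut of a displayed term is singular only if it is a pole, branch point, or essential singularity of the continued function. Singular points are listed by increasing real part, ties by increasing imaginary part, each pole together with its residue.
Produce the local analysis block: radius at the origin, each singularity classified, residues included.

Denominator factor (n - 4/5): pole of order 1 at 4/5, modulus 4/5.
The radius of convergence is the smallest modulus among the singular points: 4/5.
At the order-1 pole 4/5 set g(n) = (n - (4/5))*f(n) = -31*n**2/40 - 13*n/2 - 3/8.
Simple pole: residue = g(a) at a = 4/5, which is -6071/1000.

Radius of convergence at 0: 4/5.
At 4/5: a pole of order 1; residue -6071/1000.


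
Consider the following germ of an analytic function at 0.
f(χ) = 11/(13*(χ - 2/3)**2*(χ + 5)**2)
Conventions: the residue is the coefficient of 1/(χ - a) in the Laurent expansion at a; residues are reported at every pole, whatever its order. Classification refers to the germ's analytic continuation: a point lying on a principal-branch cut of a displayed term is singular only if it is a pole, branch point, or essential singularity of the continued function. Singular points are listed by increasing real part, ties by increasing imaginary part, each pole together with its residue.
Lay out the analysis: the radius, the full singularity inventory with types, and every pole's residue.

Denominator factor (χ + 5)^2: pole of order 2 at -5, modulus 5.
Denominator factor (χ - 2/3)^2: pole of order 2 at 2/3, modulus 2/3.
The radius of convergence is the smallest modulus among the singular points: 2/3.
At the order-2 pole -5 set g(χ) = (χ - (-5))^2*f(χ) = 11/(13*(χ - 2/3)**2).
Order-2 pole: residue = g'(a); g'(-5) = 594/63869, so the residue is 594/63869.
At the order-2 pole 2/3 set g(χ) = (χ - (2/3))^2*f(χ) = 11/(13*(χ + 5)**2).
Order-2 pole: residue = g'(a); g'(2/3) = -594/63869, so the residue is -594/63869.
List the singular points by increasing real part (a conjugate pair: the negative imaginary part first).

Radius of convergence at 0: 2/3.
At -5: a pole of order 2; residue 594/63869.
At 2/3: a pole of order 2; residue -594/63869.


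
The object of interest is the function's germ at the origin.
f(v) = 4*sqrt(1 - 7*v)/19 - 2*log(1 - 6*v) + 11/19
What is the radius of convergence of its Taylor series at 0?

Branch term (4/19)*sqrt(1 - v/(1/7)): its argument vanishes at v = 1/7, a square-root branch point, modulus 1/7.
Branch term (-2)*log(1 - v/(1/6)): its argument vanishes at v = 1/6, a logarithmic branch point, modulus 1/6.
The radius of convergence is the smallest modulus among the singular points: 1/7.

The radius of convergence is 1/7.


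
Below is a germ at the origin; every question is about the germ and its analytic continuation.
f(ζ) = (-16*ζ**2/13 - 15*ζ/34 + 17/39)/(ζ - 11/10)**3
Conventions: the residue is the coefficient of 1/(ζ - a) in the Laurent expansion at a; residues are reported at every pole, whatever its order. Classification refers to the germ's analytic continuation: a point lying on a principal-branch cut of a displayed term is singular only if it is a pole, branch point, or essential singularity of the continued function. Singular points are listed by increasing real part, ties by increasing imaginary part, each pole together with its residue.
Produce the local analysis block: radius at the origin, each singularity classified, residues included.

Radius of convergence at 0: 11/10.
At 11/10: a pole of order 3; residue -16/13.

Denominator factor (ζ - 11/10)^3: pole of order 3 at 11/10, modulus 11/10.
The radius of convergence is the smallest modulus among the singular points: 11/10.
At the order-3 pole 11/10 set g(ζ) = (ζ - (11/10))^3*f(ζ) = -16*ζ**2/13 - 15*ζ/34 + 17/39.
Order-3 pole: residue = g''(a)/2; g''(11/10) = -32/13, so the residue is -16/13.


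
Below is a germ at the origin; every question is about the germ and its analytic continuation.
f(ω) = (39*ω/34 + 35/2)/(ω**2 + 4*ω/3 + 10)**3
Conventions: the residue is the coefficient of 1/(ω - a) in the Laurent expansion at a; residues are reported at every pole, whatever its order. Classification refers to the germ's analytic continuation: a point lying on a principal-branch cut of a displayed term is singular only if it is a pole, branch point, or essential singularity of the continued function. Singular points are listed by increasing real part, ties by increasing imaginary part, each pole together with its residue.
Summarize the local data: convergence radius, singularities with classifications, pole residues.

Denominator factor (ω**2 + 4*ω/3 + 10)^3: discriminant -344/9, complex-conjugate roots (-2/3) + ((1/3)*sqrt(86))*i and (-2/3) - ((1/3)*sqrt(86))*i; poles of order 3, moduli sqrt(10) and sqrt(10).
The radius of convergence is the smallest modulus among the singular points: sqrt(10).
The factor ω**2 + 4*ω/3 + 10 splits as (ω - a)(ω - a') with a = (-2/3) - ((1/3)*sqrt(86))*i, a' = (-2/3) + ((1/3)*sqrt(86))*i. At the order-3 pole a set g(ω) = (ω - a)^3*f(ω) = [39*ω/34 + 35/2] / (ω - a')^3.
Order-3 pole: residue = g''(a)/2; g''((-2/3) - ((1/3)*sqrt(86))*i) = ((414801/173007232)*sqrt(86))*i, so the residue is ((414801/346014464)*sqrt(86))*i.
The factor ω**2 + 4*ω/3 + 10 splits as (ω - a)(ω - a') with a = (-2/3) + ((1/3)*sqrt(86))*i, a' = (-2/3) - ((1/3)*sqrt(86))*i. At the order-3 pole a set g(ω) = (ω - a)^3*f(ω) = [39*ω/34 + 35/2] / (ω - a')^3.
Order-3 pole: residue = g''(a)/2; g''((-2/3) + ((1/3)*sqrt(86))*i) = -((414801/173007232)*sqrt(86))*i, so the residue is -((414801/346014464)*sqrt(86))*i.
List the singular points by increasing real part (a conjugate pair: the negative imaginary part first).

Radius of convergence at 0: sqrt(10).
At (-2/3) - ((1/3)*sqrt(86))*i: a pole of order 3; residue ((414801/346014464)*sqrt(86))*i.
At (-2/3) + ((1/3)*sqrt(86))*i: a pole of order 3; residue -((414801/346014464)*sqrt(86))*i.


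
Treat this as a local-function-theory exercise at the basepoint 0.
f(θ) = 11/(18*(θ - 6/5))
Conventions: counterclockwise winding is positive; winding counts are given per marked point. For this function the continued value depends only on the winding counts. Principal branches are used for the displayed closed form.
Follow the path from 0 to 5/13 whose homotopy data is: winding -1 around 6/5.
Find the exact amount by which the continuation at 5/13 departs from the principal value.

The function is rational, hence single-valued: continuing it around any pole returns the same value, so the difference is 0.

Continued minus principal equals 0.


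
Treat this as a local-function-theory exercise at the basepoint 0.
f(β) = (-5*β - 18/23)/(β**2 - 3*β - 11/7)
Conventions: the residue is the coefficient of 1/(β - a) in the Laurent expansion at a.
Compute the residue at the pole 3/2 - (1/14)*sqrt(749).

The residue is -5/2 + (381/4922)*sqrt(749).

The factor β**2 - 3*β - 11/7 splits as (β - a)(β - a') with a = 3/2 - (1/14)*sqrt(749), a' = 3/2 + (1/14)*sqrt(749). At the order-1 pole a set g(β) = (β - a)*f(β) = [-5*β - 18/23] / (β - a').
Simple pole: residue = g(a) at a = 3/2 - (1/14)*sqrt(749), which is -5/2 + (381/4922)*sqrt(749).


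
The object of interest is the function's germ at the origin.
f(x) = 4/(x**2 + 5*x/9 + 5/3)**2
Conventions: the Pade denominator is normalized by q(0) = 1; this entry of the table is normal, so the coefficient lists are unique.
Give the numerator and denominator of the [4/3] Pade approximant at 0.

The Pade approximant has numerator coefficients [36/25, 11502/4325, -28431/21625, -13122/21625, 59049/108125]; denominator coefficients [1, 2609/1038, 50737/31140, 3099/1730].

Taylor coefficients needed (expand at 0): a_0 = 36/25, a_1 = -24/25, a_2 = -156/125, a_3 = 568/375, a_4 = 2768/5625, a_5 = -8264/5625, a_6 = 44972/253125, a_7 = 161848/151875.
Write the denominator as Q(x) = 1 + q1*x + q2*x^2 + q3*x^3. Requiring Q*f - P = O(x^8) with deg P <= 4 kills the coefficients of x^5..x^7 in Q*f:
  x^5: a_5 + q1*a_4 + q2*a_3 + q3*a_2 = 0, i.e. -8264/5625 + (2768/5625)*q1 + (568/375)*q2 + (-156/125)*q3 = 0.
  x^6: a_6 + q1*a_5 + q2*a_4 + q3*a_3 = 0, i.e. 44972/253125 + (-8264/5625)*q1 + (2768/5625)*q2 + (568/375)*q3 = 0.
  x^7: a_7 + q1*a_6 + q2*a_5 + q3*a_4 = 0, i.e. 161848/151875 + (44972/253125)*q1 + (-8264/5625)*q2 + (2768/5625)*q3 = 0.
Solving this linear system: q1 = 2609/1038, q2 = 50737/31140, q3 = 3099/1730.
The numerator is Q*f truncated at degree 4: P0 = a_0 = 36/25; P1 = a_1 + q1*a_0 = 11502/4325; P2 = a_2 + q1*a_1 + q2*a_0 = -28431/21625; P3 = a_3 + q1*a_2 + q2*a_1 + q3*a_0 = -13122/21625; P4 = a_4 + q1*a_3 + q2*a_2 + q3*a_1 = 59049/108125.


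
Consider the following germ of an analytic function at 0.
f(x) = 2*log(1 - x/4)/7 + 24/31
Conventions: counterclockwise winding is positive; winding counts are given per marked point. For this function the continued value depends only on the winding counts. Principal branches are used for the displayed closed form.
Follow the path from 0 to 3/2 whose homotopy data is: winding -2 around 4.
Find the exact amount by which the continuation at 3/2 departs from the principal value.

Continued minus principal equals -(8/7)*pi*i.

The rational part is single-valued and drops out of the difference; each branch term changes only by its own monodromy.
(2/7)*log(1 - x/(4)): each positive loop around 4 adds 2*pi*i to the log, so winding -2 contributes (2/7)*(-2)*2*pi*i = -(8/7)*pi*i.
Summing the contributions at x = 3/2 gives -(8/7)*pi*i.


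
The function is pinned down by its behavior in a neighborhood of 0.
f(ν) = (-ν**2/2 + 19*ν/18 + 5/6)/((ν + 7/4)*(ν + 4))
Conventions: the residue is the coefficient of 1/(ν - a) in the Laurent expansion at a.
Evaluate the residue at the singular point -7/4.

The residue is -733/648.

At the order-1 pole -7/4 set g(ν) = (ν - (-7/4))*f(ν) = (-ν**2/2 + 19*ν/18 + 5/6)/(ν + 4).
Simple pole: residue = g(a) at a = -7/4, which is -733/648.


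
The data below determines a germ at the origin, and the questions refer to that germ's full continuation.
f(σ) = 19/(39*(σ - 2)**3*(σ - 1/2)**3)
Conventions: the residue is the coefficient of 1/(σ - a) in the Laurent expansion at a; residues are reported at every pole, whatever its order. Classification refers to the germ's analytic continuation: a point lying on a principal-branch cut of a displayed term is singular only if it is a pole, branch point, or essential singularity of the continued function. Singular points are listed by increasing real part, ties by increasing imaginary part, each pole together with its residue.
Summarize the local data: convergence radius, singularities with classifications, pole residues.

Radius of convergence at 0: 1/2.
At 1/2: a pole of order 3; residue -1216/3159.
At 2: a pole of order 3; residue 1216/3159.

Denominator factor (σ - 2)^3: pole of order 3 at 2, modulus 2.
Denominator factor (σ - 1/2)^3: pole of order 3 at 1/2, modulus 1/2.
The radius of convergence is the smallest modulus among the singular points: 1/2.
At the order-3 pole 1/2 set g(σ) = (σ - (1/2))^3*f(σ) = 19/(39*(σ - 2)**3).
Order-3 pole: residue = g''(a)/2; g''(1/2) = -2432/3159, so the residue is -1216/3159.
At the order-3 pole 2 set g(σ) = (σ - (2))^3*f(σ) = 19/(39*(σ - 1/2)**3).
Order-3 pole: residue = g''(a)/2; g''(2) = 2432/3159, so the residue is 1216/3159.
List the singular points by increasing real part (a conjugate pair: the negative imaginary part first).


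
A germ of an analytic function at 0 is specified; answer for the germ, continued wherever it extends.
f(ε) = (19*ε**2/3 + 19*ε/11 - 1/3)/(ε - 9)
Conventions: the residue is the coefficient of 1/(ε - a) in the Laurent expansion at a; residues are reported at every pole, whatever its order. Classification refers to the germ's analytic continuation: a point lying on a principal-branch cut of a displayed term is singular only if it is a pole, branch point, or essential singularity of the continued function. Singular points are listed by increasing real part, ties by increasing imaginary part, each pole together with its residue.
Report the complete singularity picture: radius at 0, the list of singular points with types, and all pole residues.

Denominator factor (ε - 9): pole of order 1 at 9, modulus 9.
The radius of convergence is the smallest modulus among the singular points: 9.
At the order-1 pole 9 set g(ε) = (ε - (9))*f(ε) = 19*ε**2/3 + 19*ε/11 - 1/3.
Simple pole: residue = g(a) at a = 9, which is 17431/33.

Radius of convergence at 0: 9.
At 9: a pole of order 1; residue 17431/33.


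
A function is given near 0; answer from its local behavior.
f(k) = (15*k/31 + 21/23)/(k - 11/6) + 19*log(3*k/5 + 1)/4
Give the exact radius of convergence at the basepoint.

The radius of convergence is 5/3.

Denominator factor (k - 11/6): pole of order 1 at 11/6, modulus 11/6.
Branch term (19/4)*log(1 - k/(-5/3)): its argument vanishes at k = -5/3, a logarithmic branch point, modulus 5/3.
The radius of convergence is the smallest modulus among the singular points: 5/3.


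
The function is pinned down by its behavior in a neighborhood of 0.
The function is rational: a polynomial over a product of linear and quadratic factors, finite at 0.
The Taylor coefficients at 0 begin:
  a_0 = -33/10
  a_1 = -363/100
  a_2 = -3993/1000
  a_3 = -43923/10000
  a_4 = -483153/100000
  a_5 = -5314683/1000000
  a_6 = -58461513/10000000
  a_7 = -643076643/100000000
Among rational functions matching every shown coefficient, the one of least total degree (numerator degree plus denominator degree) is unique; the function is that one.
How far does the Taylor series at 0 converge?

The radius of convergence is 10/11.

No rational of total degree below 1 reproduces all 8 coefficients; solving the [0/1] Pade equations on them gives f(δ) = 3/(δ - 10/11), whose expansion matches every shown term.
Denominator factor (δ - 10/11): pole of order 1 at 10/11, modulus 10/11.
The radius of convergence is the smallest modulus among the singular points: 10/11.


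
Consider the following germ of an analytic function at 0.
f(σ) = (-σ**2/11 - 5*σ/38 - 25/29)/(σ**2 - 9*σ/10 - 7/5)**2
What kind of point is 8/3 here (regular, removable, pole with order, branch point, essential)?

Denominator factors: σ**2 - 9*σ/10 - 7/5 = 149/45 at σ = 8/3 — none vanishes.
So the germ continues analytically to 8/3.

The point is a regular point.


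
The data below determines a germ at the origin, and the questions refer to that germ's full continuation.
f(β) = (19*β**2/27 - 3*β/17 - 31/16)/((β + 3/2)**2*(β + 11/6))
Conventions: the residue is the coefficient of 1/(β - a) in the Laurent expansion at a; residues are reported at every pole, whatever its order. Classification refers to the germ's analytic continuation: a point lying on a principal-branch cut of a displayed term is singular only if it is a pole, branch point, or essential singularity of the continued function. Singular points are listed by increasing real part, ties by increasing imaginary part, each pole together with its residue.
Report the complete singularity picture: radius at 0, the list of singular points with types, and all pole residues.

Denominator factor (β + 11/6): pole of order 1 at -11/6, modulus 11/6.
Denominator factor (β + 3/2)^2: pole of order 2 at -3/2, modulus 3/2.
The radius of convergence is the smallest modulus among the singular points: 3/2.
At the order-1 pole -11/6 set g(β) = (β - (-11/6))*f(β) = (19*β**2/27 - 3*β/17 - 31/16)/(β + 3/2)**2.
Simple pole: residue = g(a) at a = -11/6, which is 49655/7344.
At the order-2 pole -3/2 set g(β) = (β - (-3/2))^2*f(β) = (19*β**2/27 - 3*β/17 - 31/16)/(β + 11/6).
Order-2 pole: residue = g'(a); g'(-3/2) = -4943/816, so the residue is -4943/816.
List the singular points by increasing real part (a conjugate pair: the negative imaginary part first).

Radius of convergence at 0: 3/2.
At -11/6: a pole of order 1; residue 49655/7344.
At -3/2: a pole of order 2; residue -4943/816.


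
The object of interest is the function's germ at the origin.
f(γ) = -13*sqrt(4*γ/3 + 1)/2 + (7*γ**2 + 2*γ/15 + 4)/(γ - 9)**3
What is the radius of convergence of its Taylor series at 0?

The radius of convergence is 3/4.

Denominator factor (γ - 9)^3: pole of order 3 at 9, modulus 9.
Branch term (-13/2)*sqrt(1 - γ/(-3/4)): its argument vanishes at γ = -3/4, a square-root branch point, modulus 3/4.
The radius of convergence is the smallest modulus among the singular points: 3/4.


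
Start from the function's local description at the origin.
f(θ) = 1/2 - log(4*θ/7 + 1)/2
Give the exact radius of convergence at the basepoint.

The radius of convergence is 7/4.

Branch term (-1/2)*log(1 - θ/(-7/4)): its argument vanishes at θ = -7/4, a logarithmic branch point, modulus 7/4.
The radius of convergence is the smallest modulus among the singular points: 7/4.


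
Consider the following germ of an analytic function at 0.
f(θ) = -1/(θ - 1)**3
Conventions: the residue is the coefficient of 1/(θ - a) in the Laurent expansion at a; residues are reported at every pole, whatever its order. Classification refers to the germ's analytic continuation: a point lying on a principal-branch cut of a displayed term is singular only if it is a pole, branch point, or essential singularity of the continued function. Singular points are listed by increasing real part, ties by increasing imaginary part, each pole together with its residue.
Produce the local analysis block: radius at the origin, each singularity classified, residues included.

Radius of convergence at 0: 1.
At 1: a pole of order 3; residue 0.

Denominator factor (θ - 1)^3: pole of order 3 at 1, modulus 1.
The radius of convergence is the smallest modulus among the singular points: 1.
At the order-3 pole 1 set g(θ) = (θ - (1))^3*f(θ) = -1.
Order-3 pole: residue = g''(a)/2; g''(1) = 0, so the residue is 0.


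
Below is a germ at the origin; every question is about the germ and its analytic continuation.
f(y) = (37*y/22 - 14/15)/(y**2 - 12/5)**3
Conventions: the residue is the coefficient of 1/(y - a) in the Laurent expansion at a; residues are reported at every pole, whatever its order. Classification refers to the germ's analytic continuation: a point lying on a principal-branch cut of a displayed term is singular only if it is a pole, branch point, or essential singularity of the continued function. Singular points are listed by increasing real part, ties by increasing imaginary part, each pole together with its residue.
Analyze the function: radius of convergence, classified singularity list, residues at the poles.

Denominator factor (y**2 - 12/5)^3: discriminant 48/5, real irrational roots (2/5)*sqrt(15) and -(2/5)*sqrt(15); poles of order 3, moduli (2/5)*sqrt(15) and (2/5)*sqrt(15).
The radius of convergence is the smallest modulus among the singular points: (2/5)*sqrt(15).
The factor y**2 - 12/5 splits as (y - a)(y - a') with a = -(2/5)*sqrt(15), a' = (2/5)*sqrt(15). At the order-3 pole a set g(y) = (y - a)^3*f(y) = [37*y/22 - 14/15] / (y - a')^3.
Order-3 pole: residue = g''(a)/2; g''(-(2/5)*sqrt(15)) = (35/3456)*sqrt(15), so the residue is (35/6912)*sqrt(15).
The factor y**2 - 12/5 splits as (y - a)(y - a') with a = (2/5)*sqrt(15), a' = -(2/5)*sqrt(15). At the order-3 pole a set g(y) = (y - a)^3*f(y) = [37*y/22 - 14/15] / (y - a')^3.
Order-3 pole: residue = g''(a)/2; g''((2/5)*sqrt(15)) = -(35/3456)*sqrt(15), so the residue is -(35/6912)*sqrt(15).
List the singular points by increasing real part (a conjugate pair: the negative imaginary part first).

Radius of convergence at 0: (2/5)*sqrt(15).
At -(2/5)*sqrt(15): a pole of order 3; residue (35/6912)*sqrt(15).
At (2/5)*sqrt(15): a pole of order 3; residue -(35/6912)*sqrt(15).


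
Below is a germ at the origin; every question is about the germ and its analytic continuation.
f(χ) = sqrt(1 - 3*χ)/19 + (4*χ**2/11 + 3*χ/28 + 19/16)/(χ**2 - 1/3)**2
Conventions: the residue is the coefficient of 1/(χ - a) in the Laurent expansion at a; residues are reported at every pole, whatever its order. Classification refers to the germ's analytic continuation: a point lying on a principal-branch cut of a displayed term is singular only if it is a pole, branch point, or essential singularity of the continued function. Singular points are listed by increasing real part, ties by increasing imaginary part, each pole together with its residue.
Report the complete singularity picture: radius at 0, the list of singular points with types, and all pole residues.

Denominator factor (χ**2 - 1/3)^2: discriminant 4/3, real irrational roots (1/3)*sqrt(3) and -(1/3)*sqrt(3); poles of order 2, moduli (1/3)*sqrt(3) and (1/3)*sqrt(3).
Branch term (1/19)*sqrt(1 - χ/(1/3)): its argument vanishes at χ = 1/3, a square-root branch point, modulus 1/3.
The radius of convergence is the smallest modulus among the singular points: 1/3.
The branch term is analytic at -(1/3)*sqrt(3) and contributes nothing to the residue; only the rational part matters.
The factor χ**2 - 1/3 splits as (χ - a)(χ - a') with a = -(1/3)*sqrt(3), a' = (1/3)*sqrt(3). At the order-2 pole a set g(χ) = (χ - a)^2*(rational part) = [4*χ**2/11 + 3*χ/28 + 19/16] / (χ - a')^2.
Order-2 pole: residue = g'(a); g'(-(1/3)*sqrt(3)) = (563/704)*sqrt(3), so the residue is (563/704)*sqrt(3).
The branch term is analytic at (1/3)*sqrt(3) and contributes nothing to the residue; only the rational part matters.
The factor χ**2 - 1/3 splits as (χ - a)(χ - a') with a = (1/3)*sqrt(3), a' = -(1/3)*sqrt(3). At the order-2 pole a set g(χ) = (χ - a)^2*(rational part) = [4*χ**2/11 + 3*χ/28 + 19/16] / (χ - a')^2.
Order-2 pole: residue = g'(a); g'((1/3)*sqrt(3)) = -(563/704)*sqrt(3), so the residue is -(563/704)*sqrt(3).
List the singular points by increasing real part (a conjugate pair: the negative imaginary part first).

Radius of convergence at 0: 1/3.
At -(1/3)*sqrt(3): a pole of order 2; residue (563/704)*sqrt(3).
At 1/3: an algebraic (square-root) branch point.
At (1/3)*sqrt(3): a pole of order 2; residue -(563/704)*sqrt(3).


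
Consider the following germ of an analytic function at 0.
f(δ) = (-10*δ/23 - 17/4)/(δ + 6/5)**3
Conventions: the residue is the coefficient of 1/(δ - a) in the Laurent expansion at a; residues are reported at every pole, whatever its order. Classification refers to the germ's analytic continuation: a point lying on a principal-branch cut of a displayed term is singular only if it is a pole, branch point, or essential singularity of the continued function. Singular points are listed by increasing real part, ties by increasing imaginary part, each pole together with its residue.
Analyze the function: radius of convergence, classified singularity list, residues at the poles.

Denominator factor (δ + 6/5)^3: pole of order 3 at -6/5, modulus 6/5.
The radius of convergence is the smallest modulus among the singular points: 6/5.
At the order-3 pole -6/5 set g(δ) = (δ - (-6/5))^3*f(δ) = -10*δ/23 - 17/4.
Order-3 pole: residue = g''(a)/2; g''(-6/5) = 0, so the residue is 0.

Radius of convergence at 0: 6/5.
At -6/5: a pole of order 3; residue 0.


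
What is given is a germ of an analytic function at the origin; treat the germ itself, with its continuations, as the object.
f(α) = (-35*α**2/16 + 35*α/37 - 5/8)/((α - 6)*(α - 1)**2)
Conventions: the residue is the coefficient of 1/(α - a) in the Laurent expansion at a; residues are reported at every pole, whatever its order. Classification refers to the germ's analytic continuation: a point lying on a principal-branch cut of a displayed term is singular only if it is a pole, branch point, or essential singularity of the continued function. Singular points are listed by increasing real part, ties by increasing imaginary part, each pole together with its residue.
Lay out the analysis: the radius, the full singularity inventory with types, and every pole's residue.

Radius of convergence at 0: 1.
At 1: a pole of order 2; residue 2251/2960.
At 6: a pole of order 1; residue -4363/1480.

Denominator factor (α - 1)^2: pole of order 2 at 1, modulus 1.
Denominator factor (α - 6): pole of order 1 at 6, modulus 6.
The radius of convergence is the smallest modulus among the singular points: 1.
At the order-2 pole 1 set g(α) = (α - (1))^2*f(α) = (-35*α**2/16 + 35*α/37 - 5/8)/(α - 6).
Order-2 pole: residue = g'(a); g'(1) = 2251/2960, so the residue is 2251/2960.
At the order-1 pole 6 set g(α) = (α - (6))*f(α) = (-35*α**2/16 + 35*α/37 - 5/8)/(α - 1)**2.
Simple pole: residue = g(a) at a = 6, which is -4363/1480.
List the singular points by increasing real part (a conjugate pair: the negative imaginary part first).


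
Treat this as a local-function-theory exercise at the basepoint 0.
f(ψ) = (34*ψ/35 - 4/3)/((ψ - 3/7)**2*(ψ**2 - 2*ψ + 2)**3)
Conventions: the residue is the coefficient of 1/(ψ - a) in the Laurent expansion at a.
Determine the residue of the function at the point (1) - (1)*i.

The factor ψ**2 - 2*ψ + 2 splits as (ψ - a)(ψ - a') with a = (1) - (1)*i, a' = (1) + (1)*i. At the order-3 pole a set g(ψ) = (ψ - a)^3*f(ψ) = [(34*ψ/35 - 4/3)/(ψ - 3/7)**2] / (ψ - a')^3.
Order-3 pole: residue = g''(a)/2; g''((1) - (1)*i) = (53479874/89253125) + (178762353/357012500)*i, so the residue is (26739937/89253125) + (178762353/714025000)*i.

The residue is (26739937/89253125) + (178762353/714025000)*i.


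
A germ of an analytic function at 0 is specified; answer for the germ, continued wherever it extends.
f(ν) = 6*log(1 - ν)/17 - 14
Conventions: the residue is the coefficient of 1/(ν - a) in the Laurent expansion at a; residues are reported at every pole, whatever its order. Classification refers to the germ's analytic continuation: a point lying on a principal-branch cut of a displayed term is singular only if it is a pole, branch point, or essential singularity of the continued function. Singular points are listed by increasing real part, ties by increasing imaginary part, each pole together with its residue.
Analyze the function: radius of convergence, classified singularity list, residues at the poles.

Radius of convergence at 0: 1.
At 1: a logarithmic branch point.

Branch term (6/17)*log(1 - ν/(1)): its argument vanishes at ν = 1, a logarithmic branch point, modulus 1.
The radius of convergence is the smallest modulus among the singular points: 1.


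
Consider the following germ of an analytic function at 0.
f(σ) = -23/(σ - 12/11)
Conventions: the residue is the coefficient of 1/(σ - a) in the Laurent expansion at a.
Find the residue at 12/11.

The residue is -23.

At the order-1 pole 12/11 set g(σ) = (σ - (12/11))*f(σ) = -23.
Simple pole: residue = g(a) at a = 12/11, which is -23.


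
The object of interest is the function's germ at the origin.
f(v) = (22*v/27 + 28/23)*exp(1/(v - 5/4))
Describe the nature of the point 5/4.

The point is an essential singularity.

The exponent 1/(v - (5/4)) has a pole at 5/4, so exp(1/(v - (5/4))) takes every nonzero value near it: an essential singularity (not a pole of any order).


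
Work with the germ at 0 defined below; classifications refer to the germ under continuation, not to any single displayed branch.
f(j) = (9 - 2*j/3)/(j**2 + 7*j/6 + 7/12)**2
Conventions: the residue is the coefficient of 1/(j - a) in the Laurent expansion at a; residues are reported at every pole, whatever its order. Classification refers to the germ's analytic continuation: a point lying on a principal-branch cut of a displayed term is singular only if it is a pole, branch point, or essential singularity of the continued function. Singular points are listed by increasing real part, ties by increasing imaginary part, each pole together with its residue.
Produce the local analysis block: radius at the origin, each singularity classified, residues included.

Denominator factor (j**2 + 7*j/6 + 7/12)^2: discriminant -35/36, complex-conjugate roots (-7/12) + ((1/12)*sqrt(35))*i and (-7/12) - ((1/12)*sqrt(35))*i; poles of order 2, moduli (1/6)*sqrt(21) and (1/6)*sqrt(21).
The radius of convergence is the smallest modulus among the singular points: (1/6)*sqrt(21).
The factor j**2 + 7*j/6 + 7/12 splits as (j - a)(j - a') with a = (-7/12) - ((1/12)*sqrt(35))*i, a' = (-7/12) + ((1/12)*sqrt(35))*i. At the order-2 pole a set g(j) = (j - a)^2*f(j) = [9 - 2*j/3] / (j - a')^2.
Order-2 pole: residue = g'(a); g'((-7/12) - ((1/12)*sqrt(35))*i) = ((4056/1225)*sqrt(35))*i, so the residue is ((4056/1225)*sqrt(35))*i.
The factor j**2 + 7*j/6 + 7/12 splits as (j - a)(j - a') with a = (-7/12) + ((1/12)*sqrt(35))*i, a' = (-7/12) - ((1/12)*sqrt(35))*i. At the order-2 pole a set g(j) = (j - a)^2*f(j) = [9 - 2*j/3] / (j - a')^2.
Order-2 pole: residue = g'(a); g'((-7/12) + ((1/12)*sqrt(35))*i) = -((4056/1225)*sqrt(35))*i, so the residue is -((4056/1225)*sqrt(35))*i.
List the singular points by increasing real part (a conjugate pair: the negative imaginary part first).

Radius of convergence at 0: (1/6)*sqrt(21).
At (-7/12) - ((1/12)*sqrt(35))*i: a pole of order 2; residue ((4056/1225)*sqrt(35))*i.
At (-7/12) + ((1/12)*sqrt(35))*i: a pole of order 2; residue -((4056/1225)*sqrt(35))*i.
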